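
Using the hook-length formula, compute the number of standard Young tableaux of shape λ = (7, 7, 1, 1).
# SYT of shape (7, 7, 1, 1) = 32032

Hook-length formula: f^λ = n! / Π hook(c), product over all cells c of the Young diagram. For λ = (7, 7, 1, 1), n = 16 boxes. Hook lengths by row (left-to-right, top-to-bottom): [10, 7, 6, 5, 4, 3, 2]; [9, 6, 5, 4, 3, 2, 1]; [2]; [1]. Product of hooks = 653184000. So f^λ = 16! / 653184000 = 20922789888000 / 653184000 = 32032.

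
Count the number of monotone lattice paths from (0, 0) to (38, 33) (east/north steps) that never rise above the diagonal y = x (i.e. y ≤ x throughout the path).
Number of paths = 28810040646101092420

By the reflection principle (André's argument), the number of monotone paths to (38, 33) with n ≤ m that never go above y = x is C(71, 38) − C(71, 39) = 187265264199657100730 − 158455223553556008310 = 28810040646101092420.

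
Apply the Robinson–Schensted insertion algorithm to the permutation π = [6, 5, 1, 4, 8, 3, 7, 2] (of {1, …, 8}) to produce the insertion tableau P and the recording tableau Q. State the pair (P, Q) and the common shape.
P = [1, 2, 7] / [3, 8] / [4] / [5] / [6];  Q = [1, 4, 5] / [2, 7] / [3] / [6] / [8];  common shape = (3, 2, 1, 1, 1)

Row-insert the values π_1, π_2, … into P one at a time, bumping the leftmost entry strictly greater than the inserted value down to the next row. The recording tableau Q records, in position (i, j), the step at which that cell was added to P.
  Insert 6 (step 1): P = [6];  Q = [1]
  Insert 5 (step 2): P = [5] / [6];  Q = [1] / [2]
  Insert 1 (step 3): P = [1] / [5] / [6];  Q = [1] / [2] / [3]
  Insert 4 (step 4): P = [1, 4] / [5] / [6];  Q = [1, 4] / [2] / [3]
  Insert 8 (step 5): P = [1, 4, 8] / [5] / [6];  Q = [1, 4, 5] / [2] / [3]
  Insert 3 (step 6): P = [1, 3, 8] / [4] / [5] / [6];  Q = [1, 4, 5] / [2] / [3] / [6]
  Insert 7 (step 7): P = [1, 3, 7] / [4, 8] / [5] / [6];  Q = [1, 4, 5] / [2, 7] / [3] / [6]
  Insert 2 (step 8): P = [1, 2, 7] / [3, 8] / [4] / [5] / [6];  Q = [1, 4, 5] / [2, 7] / [3] / [6] / [8]
Final shape: (3, 2, 1, 1, 1).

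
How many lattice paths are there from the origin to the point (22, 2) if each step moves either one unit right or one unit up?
Number of paths = 276

A monotone lattice path from (0, 0) to (22, 2) consists of 22 east steps and 2 north steps in some order, so it is determined by which 22 of the 24 steps are east. The count is C(24, 22) = 276.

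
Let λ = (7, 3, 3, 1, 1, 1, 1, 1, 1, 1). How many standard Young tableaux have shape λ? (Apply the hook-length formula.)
# SYT of shape (7, 3, 3, 1, 1, 1, 1, 1, 1, 1) = 17005950

Hook-length formula: f^λ = n! / Π hook(c), product over all cells c of the Young diagram. For λ = (7, 3, 3, 1, 1, 1, 1, 1, 1, 1), n = 20 boxes. Hook lengths by row (left-to-right, top-to-bottom): [16, 8, 7, 4, 3, 2, 1]; [11, 3, 2]; [10, 2, 1]; [7]; [6]; [5]; [4]; [3]; [2]; [1]. Product of hooks = 143061811200. So f^λ = 20! / 143061811200 = 2432902008176640000 / 143061811200 = 17005950.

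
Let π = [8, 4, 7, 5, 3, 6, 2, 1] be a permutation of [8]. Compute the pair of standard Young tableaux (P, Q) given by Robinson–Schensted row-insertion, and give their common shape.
P = [1, 5, 6] / [2] / [3] / [4] / [7] / [8];  Q = [1, 3, 6] / [2] / [4] / [5] / [7] / [8];  common shape = (3, 1, 1, 1, 1, 1)

Row-insert the values π_1, π_2, … into P one at a time, bumping the leftmost entry strictly greater than the inserted value down to the next row. The recording tableau Q records, in position (i, j), the step at which that cell was added to P.
  Insert 8 (step 1): P = [8];  Q = [1]
  Insert 4 (step 2): P = [4] / [8];  Q = [1] / [2]
  Insert 7 (step 3): P = [4, 7] / [8];  Q = [1, 3] / [2]
  Insert 5 (step 4): P = [4, 5] / [7] / [8];  Q = [1, 3] / [2] / [4]
  Insert 3 (step 5): P = [3, 5] / [4] / [7] / [8];  Q = [1, 3] / [2] / [4] / [5]
  Insert 6 (step 6): P = [3, 5, 6] / [4] / [7] / [8];  Q = [1, 3, 6] / [2] / [4] / [5]
  Insert 2 (step 7): P = [2, 5, 6] / [3] / [4] / [7] / [8];  Q = [1, 3, 6] / [2] / [4] / [5] / [7]
  Insert 1 (step 8): P = [1, 5, 6] / [2] / [3] / [4] / [7] / [8];  Q = [1, 3, 6] / [2] / [4] / [5] / [7] / [8]
Final shape: (3, 1, 1, 1, 1, 1).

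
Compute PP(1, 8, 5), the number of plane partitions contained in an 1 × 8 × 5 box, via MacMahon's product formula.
PP(1, 8, 5) = 1287

Evaluate the triple product over i = 1..1, j = 1..8, k = 1..5. The factors are (2/1) · (3/2) · (4/3) · (5/4) · (6/5) · (3/2) · (4/3) · (5/4) · … (40 factors total). The numerators and denominators telescope so the product is an integer; carrying out the multiplication exactly gives PP(1, 8, 5) = 1287.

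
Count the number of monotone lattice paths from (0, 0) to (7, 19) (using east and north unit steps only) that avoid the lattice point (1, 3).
Number of paths = 359348

Total paths from (0, 0) to (7, 19): C(26, 7) = 657800. Paths through (1, 3): (paths (0, 0) → (1, 3)) × (paths (1, 3) → (7, 19)) = C(4, 1) · C(22, 6) = 4 · 74613 = 298452. Avoidance count = 657800 − 298452 = 359348.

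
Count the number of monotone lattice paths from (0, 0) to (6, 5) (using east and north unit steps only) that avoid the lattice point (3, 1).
Number of paths = 322

Total paths from (0, 0) to (6, 5): C(11, 6) = 462. Paths through (3, 1): (paths (0, 0) → (3, 1)) × (paths (3, 1) → (6, 5)) = C(4, 3) · C(7, 3) = 4 · 35 = 140. Avoidance count = 462 − 140 = 322.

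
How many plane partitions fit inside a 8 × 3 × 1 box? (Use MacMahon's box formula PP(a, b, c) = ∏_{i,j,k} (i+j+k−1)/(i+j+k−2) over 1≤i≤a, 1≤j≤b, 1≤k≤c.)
PP(8, 3, 1) = 165

Evaluate the triple product over i = 1..8, j = 1..3, k = 1..1. The factors are (2/1) · (3/2) · (4/3) · (3/2) · (4/3) · (5/4) · (4/3) · (5/4) · … (24 factors total). The numerators and denominators telescope so the product is an integer; carrying out the multiplication exactly gives PP(8, 3, 1) = 165.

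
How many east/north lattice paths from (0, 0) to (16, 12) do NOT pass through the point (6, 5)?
Number of paths = 21436779

Total paths from (0, 0) to (16, 12): C(28, 16) = 30421755. Paths through (6, 5): (paths (0, 0) → (6, 5)) × (paths (6, 5) → (16, 12)) = C(11, 6) · C(17, 10) = 462 · 19448 = 8984976. Avoidance count = 30421755 − 8984976 = 21436779.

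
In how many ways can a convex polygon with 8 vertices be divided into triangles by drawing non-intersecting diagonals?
C_6 = 132

These polygon triangulations are counted by the Catalan number C_n = (1/(n + 1)) · C(2n, n). For n = 6: C_6 = (1/7) · C(12, 6) = 924/7 = 132.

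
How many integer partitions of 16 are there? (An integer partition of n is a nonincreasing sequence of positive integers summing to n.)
p(16) = 231

Compute p(n) via the recurrence p(n, m) = p(n, m−1) + p(n−m, m), where p(n, m) counts partitions of n with all parts ≤ m and p(n) = p(n, n). The base cases are p(0, m) = 1 and p(n, 0) = 0 for n > 0. Filling the table yields p(16) = 231. (Euler's pentagonal recurrence is an alternative.)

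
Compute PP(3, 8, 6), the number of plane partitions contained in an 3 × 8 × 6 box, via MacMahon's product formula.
PP(3, 8, 6) = 614083470

Evaluate the triple product over i = 1..3, j = 1..8, k = 1..6. The factors are (2/1) · (3/2) · (4/3) · (5/4) · (6/5) · (7/6) · (3/2) · (4/3) · … (144 factors total). The numerators and denominators telescope so the product is an integer; carrying out the multiplication exactly gives PP(3, 8, 6) = 614083470.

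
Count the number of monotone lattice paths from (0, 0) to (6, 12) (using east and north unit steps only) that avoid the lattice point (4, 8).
Number of paths = 11139

Total paths from (0, 0) to (6, 12): C(18, 6) = 18564. Paths through (4, 8): (paths (0, 0) → (4, 8)) × (paths (4, 8) → (6, 12)) = C(12, 4) · C(6, 2) = 495 · 15 = 7425. Avoidance count = 18564 − 7425 = 11139.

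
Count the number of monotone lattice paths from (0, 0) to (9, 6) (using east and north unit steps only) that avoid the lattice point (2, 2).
Number of paths = 3025

Total paths from (0, 0) to (9, 6): C(15, 9) = 5005. Paths through (2, 2): (paths (0, 0) → (2, 2)) × (paths (2, 2) → (9, 6)) = C(4, 2) · C(11, 7) = 6 · 330 = 1980. Avoidance count = 5005 − 1980 = 3025.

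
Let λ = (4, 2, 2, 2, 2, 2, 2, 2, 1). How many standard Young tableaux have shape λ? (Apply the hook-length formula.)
# SYT of shape (4, 2, 2, 2, 2, 2, 2, 2, 1) = 554268

Hook-length formula: f^λ = n! / Π hook(c), product over all cells c of the Young diagram. For λ = (4, 2, 2, 2, 2, 2, 2, 2, 1), n = 19 boxes. Hook lengths by row (left-to-right, top-to-bottom): [12, 10, 2, 1]; [9, 7]; [8, 6]; [7, 5]; [6, 4]; [5, 3]; [4, 2]; [3, 1]; [1]. Product of hooks = 219469824000. So f^λ = 19! / 219469824000 = 121645100408832000 / 219469824000 = 554268.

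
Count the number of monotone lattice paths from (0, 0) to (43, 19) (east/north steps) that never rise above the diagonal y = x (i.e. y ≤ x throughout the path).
Number of paths = 2433001709158125

By the reflection principle (André's argument), the number of monotone paths to (43, 19) with n ≤ m that never go above y = x is C(62, 43) − C(62, 44) = 4282083008118300 − 1849081298960175 = 2433001709158125.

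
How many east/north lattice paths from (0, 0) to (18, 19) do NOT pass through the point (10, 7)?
Number of paths = 15222767340

Total paths from (0, 0) to (18, 19): C(37, 18) = 17672631900. Paths through (10, 7): (paths (0, 0) → (10, 7)) × (paths (10, 7) → (18, 19)) = C(17, 10) · C(20, 8) = 19448 · 125970 = 2449864560. Avoidance count = 17672631900 − 2449864560 = 15222767340.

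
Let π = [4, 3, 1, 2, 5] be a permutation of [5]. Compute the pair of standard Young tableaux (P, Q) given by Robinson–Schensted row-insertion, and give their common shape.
P = [1, 2, 5] / [3] / [4];  Q = [1, 4, 5] / [2] / [3];  common shape = (3, 1, 1)

Row-insert the values π_1, π_2, … into P one at a time, bumping the leftmost entry strictly greater than the inserted value down to the next row. The recording tableau Q records, in position (i, j), the step at which that cell was added to P.
  Insert 4 (step 1): P = [4];  Q = [1]
  Insert 3 (step 2): P = [3] / [4];  Q = [1] / [2]
  Insert 1 (step 3): P = [1] / [3] / [4];  Q = [1] / [2] / [3]
  Insert 2 (step 4): P = [1, 2] / [3] / [4];  Q = [1, 4] / [2] / [3]
  Insert 5 (step 5): P = [1, 2, 5] / [3] / [4];  Q = [1, 4, 5] / [2] / [3]
Final shape: (3, 1, 1).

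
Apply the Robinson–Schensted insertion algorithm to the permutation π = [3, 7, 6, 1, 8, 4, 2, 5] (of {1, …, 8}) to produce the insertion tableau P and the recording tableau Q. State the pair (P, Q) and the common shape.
P = [1, 2, 5] / [3, 4, 8] / [6] / [7];  Q = [1, 2, 5] / [3, 6, 8] / [4] / [7];  common shape = (3, 3, 1, 1)

Row-insert the values π_1, π_2, … into P one at a time, bumping the leftmost entry strictly greater than the inserted value down to the next row. The recording tableau Q records, in position (i, j), the step at which that cell was added to P.
  Insert 3 (step 1): P = [3];  Q = [1]
  Insert 7 (step 2): P = [3, 7];  Q = [1, 2]
  Insert 6 (step 3): P = [3, 6] / [7];  Q = [1, 2] / [3]
  Insert 1 (step 4): P = [1, 6] / [3] / [7];  Q = [1, 2] / [3] / [4]
  Insert 8 (step 5): P = [1, 6, 8] / [3] / [7];  Q = [1, 2, 5] / [3] / [4]
  Insert 4 (step 6): P = [1, 4, 8] / [3, 6] / [7];  Q = [1, 2, 5] / [3, 6] / [4]
  Insert 2 (step 7): P = [1, 2, 8] / [3, 4] / [6] / [7];  Q = [1, 2, 5] / [3, 6] / [4] / [7]
  Insert 5 (step 8): P = [1, 2, 5] / [3, 4, 8] / [6] / [7];  Q = [1, 2, 5] / [3, 6, 8] / [4] / [7]
Final shape: (3, 3, 1, 1).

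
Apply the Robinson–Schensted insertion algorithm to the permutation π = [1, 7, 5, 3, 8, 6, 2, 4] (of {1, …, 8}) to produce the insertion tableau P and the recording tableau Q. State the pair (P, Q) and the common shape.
P = [1, 2, 4] / [3, 6] / [5, 8] / [7];  Q = [1, 2, 5] / [3, 6] / [4, 8] / [7];  common shape = (3, 2, 2, 1)

Row-insert the values π_1, π_2, … into P one at a time, bumping the leftmost entry strictly greater than the inserted value down to the next row. The recording tableau Q records, in position (i, j), the step at which that cell was added to P.
  Insert 1 (step 1): P = [1];  Q = [1]
  Insert 7 (step 2): P = [1, 7];  Q = [1, 2]
  Insert 5 (step 3): P = [1, 5] / [7];  Q = [1, 2] / [3]
  Insert 3 (step 4): P = [1, 3] / [5] / [7];  Q = [1, 2] / [3] / [4]
  Insert 8 (step 5): P = [1, 3, 8] / [5] / [7];  Q = [1, 2, 5] / [3] / [4]
  Insert 6 (step 6): P = [1, 3, 6] / [5, 8] / [7];  Q = [1, 2, 5] / [3, 6] / [4]
  Insert 2 (step 7): P = [1, 2, 6] / [3, 8] / [5] / [7];  Q = [1, 2, 5] / [3, 6] / [4] / [7]
  Insert 4 (step 8): P = [1, 2, 4] / [3, 6] / [5, 8] / [7];  Q = [1, 2, 5] / [3, 6] / [4, 8] / [7]
Final shape: (3, 2, 2, 1).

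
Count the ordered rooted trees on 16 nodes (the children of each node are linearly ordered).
C_15 = 9694845

These ordered rooted trees are counted by the Catalan number C_n = (1/(n + 1)) · C(2n, n). For n = 15: C_15 = (1/16) · C(30, 15) = 155117520/16 = 9694845.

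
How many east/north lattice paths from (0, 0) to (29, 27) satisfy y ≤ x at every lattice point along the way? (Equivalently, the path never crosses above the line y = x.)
Number of paths = 738494264901008

By the reflection principle (André's argument), the number of monotone paths to (29, 27) with n ≤ m that never go above y = x is C(56, 29) − C(56, 30) = 7384942649010080 − 6646448384109072 = 738494264901008.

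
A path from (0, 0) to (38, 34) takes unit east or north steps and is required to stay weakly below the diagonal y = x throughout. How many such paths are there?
Number of paths = 50841248199001927800

By the reflection principle (André's argument), the number of monotone paths to (38, 34) with n ≤ m that never go above y = x is C(72, 38) − C(72, 39) = 396561735952215036840 − 345720487753213109040 = 50841248199001927800.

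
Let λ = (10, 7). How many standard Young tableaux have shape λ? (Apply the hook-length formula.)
# SYT of shape (10, 7) = 7072

Hook-length formula: f^λ = n! / Π hook(c), product over all cells c of the Young diagram. For λ = (10, 7), n = 17 boxes. Hook lengths by row (left-to-right, top-to-bottom): [11, 10, 9, 8, 7, 6, 5, 3, 2, 1]; [7, 6, 5, 4, 3, 2, 1]. Product of hooks = 50295168000. So f^λ = 17! / 50295168000 = 355687428096000 / 50295168000 = 7072.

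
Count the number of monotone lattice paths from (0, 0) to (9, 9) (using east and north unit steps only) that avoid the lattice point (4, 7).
Number of paths = 41690

Total paths from (0, 0) to (9, 9): C(18, 9) = 48620. Paths through (4, 7): (paths (0, 0) → (4, 7)) × (paths (4, 7) → (9, 9)) = C(11, 4) · C(7, 5) = 330 · 21 = 6930. Avoidance count = 48620 − 6930 = 41690.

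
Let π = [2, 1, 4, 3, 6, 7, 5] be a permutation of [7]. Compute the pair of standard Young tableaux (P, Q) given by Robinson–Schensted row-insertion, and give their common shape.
P = [1, 3, 5, 7] / [2, 4, 6];  Q = [1, 3, 5, 6] / [2, 4, 7];  common shape = (4, 3)

Row-insert the values π_1, π_2, … into P one at a time, bumping the leftmost entry strictly greater than the inserted value down to the next row. The recording tableau Q records, in position (i, j), the step at which that cell was added to P.
  Insert 2 (step 1): P = [2];  Q = [1]
  Insert 1 (step 2): P = [1] / [2];  Q = [1] / [2]
  Insert 4 (step 3): P = [1, 4] / [2];  Q = [1, 3] / [2]
  Insert 3 (step 4): P = [1, 3] / [2, 4];  Q = [1, 3] / [2, 4]
  Insert 6 (step 5): P = [1, 3, 6] / [2, 4];  Q = [1, 3, 5] / [2, 4]
  Insert 7 (step 6): P = [1, 3, 6, 7] / [2, 4];  Q = [1, 3, 5, 6] / [2, 4]
  Insert 5 (step 7): P = [1, 3, 5, 7] / [2, 4, 6];  Q = [1, 3, 5, 6] / [2, 4, 7]
Final shape: (4, 3).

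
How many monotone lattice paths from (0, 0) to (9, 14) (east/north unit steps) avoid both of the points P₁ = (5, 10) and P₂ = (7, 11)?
Number of paths = 378830

Inclusion–exclusion. Total paths: C(23, 9) = 817190. Through P₁: C(15, 5)·C(8, 4) = 210210. Through P₂: C(18, 7)·C(5, 2) = 318240. Since P₁ is strictly southwest of P₂, a monotone path through both must visit P₁ then P₂; paths through both = C(15, 5)·C(3, 2)·C(5, 2) = 90090. Avoid both = 817190 − 210210 − 318240 + 90090 = 378830.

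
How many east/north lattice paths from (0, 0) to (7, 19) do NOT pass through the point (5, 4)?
Number of paths = 640664

Total paths from (0, 0) to (7, 19): C(26, 7) = 657800. Paths through (5, 4): (paths (0, 0) → (5, 4)) × (paths (5, 4) → (7, 19)) = C(9, 5) · C(17, 2) = 126 · 136 = 17136. Avoidance count = 657800 − 17136 = 640664.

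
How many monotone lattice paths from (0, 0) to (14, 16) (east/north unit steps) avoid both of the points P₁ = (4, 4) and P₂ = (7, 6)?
Number of paths = 80398287

Inclusion–exclusion. Total paths: C(30, 14) = 145422675. Through P₁: C(8, 4)·C(22, 10) = 45265220. Through P₂: C(13, 7)·C(17, 7) = 33372768. Since P₁ is strictly southwest of P₂, a monotone path through both must visit P₁ then P₂; paths through both = C(8, 4)·C(5, 3)·C(17, 7) = 13613600. Avoid both = 145422675 − 45265220 − 33372768 + 13613600 = 80398287.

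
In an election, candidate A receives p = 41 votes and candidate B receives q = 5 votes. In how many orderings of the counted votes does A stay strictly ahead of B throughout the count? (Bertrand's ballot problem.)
Strict-lead orderings = 1072764

Total orderings of the 46 votes with 41 for A: C(46, 41) = 1370754. By the Bertrand ballot formula (Cycle Lemma / reflection principle), the number of orderings in which A is strictly ahead of B throughout is (p − q)/(p + q) · C(p + q, p) = (41 − 5)/(41 + 5) · 1370754 = 1072764.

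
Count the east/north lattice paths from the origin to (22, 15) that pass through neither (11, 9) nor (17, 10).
Number of paths = 5455864420

Inclusion–exclusion. Total paths: C(37, 22) = 9364199760. Through P₁: C(20, 11)·C(17, 11) = 2078672960. Through P₂: C(27, 17)·C(10, 5) = 2125943820. Since P₁ is strictly southwest of P₂, a monotone path through both must visit P₁ then P₂; paths through both = C(20, 11)·C(7, 6)·C(10, 5) = 296281440. Avoid both = 9364199760 − 2078672960 − 2125943820 + 296281440 = 5455864420.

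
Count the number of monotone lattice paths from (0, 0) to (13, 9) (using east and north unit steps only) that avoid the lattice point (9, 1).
Number of paths = 492470

Total paths from (0, 0) to (13, 9): C(22, 13) = 497420. Paths through (9, 1): (paths (0, 0) → (9, 1)) × (paths (9, 1) → (13, 9)) = C(10, 9) · C(12, 4) = 10 · 495 = 4950. Avoidance count = 497420 − 4950 = 492470.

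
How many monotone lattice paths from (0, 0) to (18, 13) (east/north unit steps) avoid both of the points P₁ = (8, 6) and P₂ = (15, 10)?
Number of paths = 102295331

Inclusion–exclusion. Total paths: C(31, 18) = 206253075. Through P₁: C(14, 8)·C(17, 10) = 58402344. Through P₂: C(25, 15)·C(6, 3) = 65375200. Since P₁ is strictly southwest of P₂, a monotone path through both must visit P₁ then P₂; paths through both = C(14, 8)·C(11, 7)·C(6, 3) = 19819800. Avoid both = 206253075 − 58402344 − 65375200 + 19819800 = 102295331.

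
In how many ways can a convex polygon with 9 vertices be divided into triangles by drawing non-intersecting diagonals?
C_7 = 429

These polygon triangulations are counted by the Catalan number C_n = (1/(n + 1)) · C(2n, n). For n = 7: C_7 = (1/8) · C(14, 7) = 3432/8 = 429.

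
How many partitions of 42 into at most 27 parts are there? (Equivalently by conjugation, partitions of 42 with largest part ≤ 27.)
p(42, parts ≤ 27) = 52666

Use the recurrence p(n, m) = p(n, m−1) + p(n−m, m): either the largest part is < m (count p(n, m−1)) or the largest part is exactly m (remove one copy of m, count p(n−m, m)). With p(0, ·) = 1 this gives p(42, parts ≤ 27) = 52666. (By conjugating Young diagrams, this also counts partitions of 42 into at most 27 parts.)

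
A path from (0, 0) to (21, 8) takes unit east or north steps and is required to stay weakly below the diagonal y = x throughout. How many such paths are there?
Number of paths = 2731365

By the reflection principle (André's argument), the number of monotone paths to (21, 8) with n ≤ m that never go above y = x is C(29, 21) − C(29, 22) = 4292145 − 1560780 = 2731365.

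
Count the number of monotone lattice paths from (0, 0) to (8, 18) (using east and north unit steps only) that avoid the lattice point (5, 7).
Number of paths = 1273987

Total paths from (0, 0) to (8, 18): C(26, 8) = 1562275. Paths through (5, 7): (paths (0, 0) → (5, 7)) × (paths (5, 7) → (8, 18)) = C(12, 5) · C(14, 3) = 792 · 364 = 288288. Avoidance count = 1562275 − 288288 = 1273987.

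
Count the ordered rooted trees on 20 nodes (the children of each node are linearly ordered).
C_19 = 1767263190

These ordered rooted trees are counted by the Catalan number C_n = (1/(n + 1)) · C(2n, n). For n = 19: C_19 = (1/20) · C(38, 19) = 35345263800/20 = 1767263190.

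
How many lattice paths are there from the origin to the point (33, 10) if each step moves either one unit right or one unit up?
Number of paths = 1917334783

A monotone lattice path from (0, 0) to (33, 10) consists of 33 east steps and 10 north steps in some order, so it is determined by which 33 of the 43 steps are east. The count is C(43, 33) = 1917334783.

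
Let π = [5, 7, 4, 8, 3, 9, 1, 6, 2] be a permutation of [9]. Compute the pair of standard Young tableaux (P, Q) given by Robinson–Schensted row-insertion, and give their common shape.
P = [1, 2, 8, 9] / [3, 6] / [4, 7] / [5];  Q = [1, 2, 4, 6] / [3, 8] / [5, 9] / [7];  common shape = (4, 2, 2, 1)

Row-insert the values π_1, π_2, … into P one at a time, bumping the leftmost entry strictly greater than the inserted value down to the next row. The recording tableau Q records, in position (i, j), the step at which that cell was added to P.
  Insert 5 (step 1): P = [5];  Q = [1]
  Insert 7 (step 2): P = [5, 7];  Q = [1, 2]
  Insert 4 (step 3): P = [4, 7] / [5];  Q = [1, 2] / [3]
  Insert 8 (step 4): P = [4, 7, 8] / [5];  Q = [1, 2, 4] / [3]
  Insert 3 (step 5): P = [3, 7, 8] / [4] / [5];  Q = [1, 2, 4] / [3] / [5]
  Insert 9 (step 6): P = [3, 7, 8, 9] / [4] / [5];  Q = [1, 2, 4, 6] / [3] / [5]
  Insert 1 (step 7): P = [1, 7, 8, 9] / [3] / [4] / [5];  Q = [1, 2, 4, 6] / [3] / [5] / [7]
  Insert 6 (step 8): P = [1, 6, 8, 9] / [3, 7] / [4] / [5];  Q = [1, 2, 4, 6] / [3, 8] / [5] / [7]
  Insert 2 (step 9): P = [1, 2, 8, 9] / [3, 6] / [4, 7] / [5];  Q = [1, 2, 4, 6] / [3, 8] / [5, 9] / [7]
Final shape: (4, 2, 2, 1).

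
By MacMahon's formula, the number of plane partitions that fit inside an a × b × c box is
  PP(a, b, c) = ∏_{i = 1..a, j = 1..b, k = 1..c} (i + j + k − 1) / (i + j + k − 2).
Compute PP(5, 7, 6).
PP(5, 7, 6) = 739309710568

Evaluate the triple product over i = 1..5, j = 1..7, k = 1..6. The factors are (2/1) · (3/2) · (4/3) · (5/4) · (6/5) · (7/6) · (3/2) · (4/3) · … (210 factors total). The numerators and denominators telescope so the product is an integer; carrying out the multiplication exactly gives PP(5, 7, 6) = 739309710568.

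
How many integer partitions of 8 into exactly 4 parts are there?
p(8, 4 parts) = 5

Partitions of n into exactly k parts ↔ partitions of n − k into at most k parts (subtract 1 from each part). For n = 8, k = 4, the partitions are: 5+1+1+1, 4+2+1+1, 3+3+1+1, 3+2+2+1, 2+2+2+2. Count = 5.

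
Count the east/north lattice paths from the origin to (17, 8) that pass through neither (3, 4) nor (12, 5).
Number of paths = 647547

Inclusion–exclusion. Total paths: C(25, 17) = 1081575. Through P₁: C(7, 3)·C(18, 14) = 107100. Through P₂: C(17, 12)·C(8, 5) = 346528. Since P₁ is strictly southwest of P₂, a monotone path through both must visit P₁ then P₂; paths through both = C(7, 3)·C(10, 9)·C(8, 5) = 19600. Avoid both = 1081575 − 107100 − 346528 + 19600 = 647547.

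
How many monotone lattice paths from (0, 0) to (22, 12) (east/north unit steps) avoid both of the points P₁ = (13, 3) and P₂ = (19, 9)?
Number of paths = 393337640

Inclusion–exclusion. Total paths: C(34, 22) = 548354040. Through P₁: C(16, 13)·C(18, 9) = 27227200. Through P₂: C(28, 19)·C(6, 3) = 138138000. Since P₁ is strictly southwest of P₂, a monotone path through both must visit P₁ then P₂; paths through both = C(16, 13)·C(12, 6)·C(6, 3) = 10348800. Avoid both = 548354040 − 27227200 − 138138000 + 10348800 = 393337640.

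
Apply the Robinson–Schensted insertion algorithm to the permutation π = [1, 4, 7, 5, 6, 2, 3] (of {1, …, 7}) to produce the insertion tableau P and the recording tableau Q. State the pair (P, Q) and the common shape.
P = [1, 2, 3, 6] / [4, 5] / [7];  Q = [1, 2, 3, 5] / [4, 7] / [6];  common shape = (4, 2, 1)

Row-insert the values π_1, π_2, … into P one at a time, bumping the leftmost entry strictly greater than the inserted value down to the next row. The recording tableau Q records, in position (i, j), the step at which that cell was added to P.
  Insert 1 (step 1): P = [1];  Q = [1]
  Insert 4 (step 2): P = [1, 4];  Q = [1, 2]
  Insert 7 (step 3): P = [1, 4, 7];  Q = [1, 2, 3]
  Insert 5 (step 4): P = [1, 4, 5] / [7];  Q = [1, 2, 3] / [4]
  Insert 6 (step 5): P = [1, 4, 5, 6] / [7];  Q = [1, 2, 3, 5] / [4]
  Insert 2 (step 6): P = [1, 2, 5, 6] / [4] / [7];  Q = [1, 2, 3, 5] / [4] / [6]
  Insert 3 (step 7): P = [1, 2, 3, 6] / [4, 5] / [7];  Q = [1, 2, 3, 5] / [4, 7] / [6]
Final shape: (4, 2, 1).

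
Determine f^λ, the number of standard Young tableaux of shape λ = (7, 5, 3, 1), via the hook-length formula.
# SYT of shape (7, 5, 3, 1) = 416988

Hook-length formula: f^λ = n! / Π hook(c), product over all cells c of the Young diagram. For λ = (7, 5, 3, 1), n = 16 boxes. Hook lengths by row (left-to-right, top-to-bottom): [10, 8, 7, 5, 4, 2, 1]; [7, 5, 4, 2, 1]; [4, 2, 1]; [1]. Product of hooks = 50176000. So f^λ = 16! / 50176000 = 20922789888000 / 50176000 = 416988.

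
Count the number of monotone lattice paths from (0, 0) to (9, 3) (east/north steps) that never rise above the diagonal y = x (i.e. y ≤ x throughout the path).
Number of paths = 154

By the reflection principle (André's argument), the number of monotone paths to (9, 3) with n ≤ m that never go above y = x is C(12, 9) − C(12, 10) = 220 − 66 = 154.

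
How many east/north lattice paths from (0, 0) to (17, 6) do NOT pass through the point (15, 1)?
Number of paths = 100611

Total paths from (0, 0) to (17, 6): C(23, 17) = 100947. Paths through (15, 1): (paths (0, 0) → (15, 1)) × (paths (15, 1) → (17, 6)) = C(16, 15) · C(7, 2) = 16 · 21 = 336. Avoidance count = 100947 − 336 = 100611.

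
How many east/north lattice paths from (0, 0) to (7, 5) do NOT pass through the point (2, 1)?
Number of paths = 414

Total paths from (0, 0) to (7, 5): C(12, 7) = 792. Paths through (2, 1): (paths (0, 0) → (2, 1)) × (paths (2, 1) → (7, 5)) = C(3, 2) · C(9, 5) = 3 · 126 = 378. Avoidance count = 792 − 378 = 414.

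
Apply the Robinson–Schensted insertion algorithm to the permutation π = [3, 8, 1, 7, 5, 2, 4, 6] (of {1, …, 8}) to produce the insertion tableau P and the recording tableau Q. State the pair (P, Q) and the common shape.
P = [1, 2, 4, 6] / [3, 5] / [7] / [8];  Q = [1, 2, 7, 8] / [3, 4] / [5] / [6];  common shape = (4, 2, 1, 1)

Row-insert the values π_1, π_2, … into P one at a time, bumping the leftmost entry strictly greater than the inserted value down to the next row. The recording tableau Q records, in position (i, j), the step at which that cell was added to P.
  Insert 3 (step 1): P = [3];  Q = [1]
  Insert 8 (step 2): P = [3, 8];  Q = [1, 2]
  Insert 1 (step 3): P = [1, 8] / [3];  Q = [1, 2] / [3]
  Insert 7 (step 4): P = [1, 7] / [3, 8];  Q = [1, 2] / [3, 4]
  Insert 5 (step 5): P = [1, 5] / [3, 7] / [8];  Q = [1, 2] / [3, 4] / [5]
  Insert 2 (step 6): P = [1, 2] / [3, 5] / [7] / [8];  Q = [1, 2] / [3, 4] / [5] / [6]
  Insert 4 (step 7): P = [1, 2, 4] / [3, 5] / [7] / [8];  Q = [1, 2, 7] / [3, 4] / [5] / [6]
  Insert 6 (step 8): P = [1, 2, 4, 6] / [3, 5] / [7] / [8];  Q = [1, 2, 7, 8] / [3, 4] / [5] / [6]
Final shape: (4, 2, 1, 1).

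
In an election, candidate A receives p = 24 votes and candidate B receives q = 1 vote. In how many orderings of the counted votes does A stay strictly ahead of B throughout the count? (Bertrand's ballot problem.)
Strict-lead orderings = 23

Total orderings of the 25 votes with 24 for A: C(25, 24) = 25. By the Bertrand ballot formula (Cycle Lemma / reflection principle), the number of orderings in which A is strictly ahead of B throughout is (p − q)/(p + q) · C(p + q, p) = (24 − 1)/(24 + 1) · 25 = 23.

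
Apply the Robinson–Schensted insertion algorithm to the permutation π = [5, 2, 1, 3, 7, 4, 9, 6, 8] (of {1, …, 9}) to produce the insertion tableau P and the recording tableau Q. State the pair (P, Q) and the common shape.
P = [1, 3, 4, 6, 8] / [2, 7, 9] / [5];  Q = [1, 4, 5, 7, 9] / [2, 6, 8] / [3];  common shape = (5, 3, 1)

Row-insert the values π_1, π_2, … into P one at a time, bumping the leftmost entry strictly greater than the inserted value down to the next row. The recording tableau Q records, in position (i, j), the step at which that cell was added to P.
  Insert 5 (step 1): P = [5];  Q = [1]
  Insert 2 (step 2): P = [2] / [5];  Q = [1] / [2]
  Insert 1 (step 3): P = [1] / [2] / [5];  Q = [1] / [2] / [3]
  Insert 3 (step 4): P = [1, 3] / [2] / [5];  Q = [1, 4] / [2] / [3]
  Insert 7 (step 5): P = [1, 3, 7] / [2] / [5];  Q = [1, 4, 5] / [2] / [3]
  Insert 4 (step 6): P = [1, 3, 4] / [2, 7] / [5];  Q = [1, 4, 5] / [2, 6] / [3]
  Insert 9 (step 7): P = [1, 3, 4, 9] / [2, 7] / [5];  Q = [1, 4, 5, 7] / [2, 6] / [3]
  Insert 6 (step 8): P = [1, 3, 4, 6] / [2, 7, 9] / [5];  Q = [1, 4, 5, 7] / [2, 6, 8] / [3]
  Insert 8 (step 9): P = [1, 3, 4, 6, 8] / [2, 7, 9] / [5];  Q = [1, 4, 5, 7, 9] / [2, 6, 8] / [3]
Final shape: (5, 3, 1).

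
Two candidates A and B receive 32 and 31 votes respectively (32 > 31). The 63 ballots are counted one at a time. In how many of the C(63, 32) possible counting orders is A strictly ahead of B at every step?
Strict-lead orderings = 14544636039226909

Total orderings of the 63 votes with 32 for A: C(63, 32) = 916312070471295267. By the Bertrand ballot formula (Cycle Lemma / reflection principle), the number of orderings in which A is strictly ahead of B throughout is (p − q)/(p + q) · C(p + q, p) = (32 − 31)/(32 + 31) · 916312070471295267 = 14544636039226909.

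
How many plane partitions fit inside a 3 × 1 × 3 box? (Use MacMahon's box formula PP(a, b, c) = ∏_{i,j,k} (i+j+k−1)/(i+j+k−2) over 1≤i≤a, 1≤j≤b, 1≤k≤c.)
PP(3, 1, 3) = 20

Evaluate the triple product over i = 1..3, j = 1..1, k = 1..3. The factors are (2/1) · (3/2) · (4/3) · (3/2) · (4/3) · (5/4) · (4/3) · (5/4) · … (9 factors total). The numerators and denominators telescope so the product is an integer; carrying out the multiplication exactly gives PP(3, 1, 3) = 20.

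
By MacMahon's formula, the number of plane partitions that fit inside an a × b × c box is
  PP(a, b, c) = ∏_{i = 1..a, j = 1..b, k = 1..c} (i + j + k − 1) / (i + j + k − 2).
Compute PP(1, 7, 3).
PP(1, 7, 3) = 120

Evaluate the triple product over i = 1..1, j = 1..7, k = 1..3. The factors are (2/1) · (3/2) · (4/3) · (3/2) · (4/3) · (5/4) · (4/3) · (5/4) · … (21 factors total). The numerators and denominators telescope so the product is an integer; carrying out the multiplication exactly gives PP(1, 7, 3) = 120.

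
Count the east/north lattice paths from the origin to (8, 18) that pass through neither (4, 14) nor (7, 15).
Number of paths = 714859

Inclusion–exclusion. Total paths: C(26, 8) = 1562275. Through P₁: C(18, 4)·C(8, 4) = 214200. Through P₂: C(22, 7)·C(4, 1) = 682176. Since P₁ is strictly southwest of P₂, a monotone path through both must visit P₁ then P₂; paths through both = C(18, 4)·C(4, 3)·C(4, 1) = 48960. Avoid both = 1562275 − 214200 − 682176 + 48960 = 714859.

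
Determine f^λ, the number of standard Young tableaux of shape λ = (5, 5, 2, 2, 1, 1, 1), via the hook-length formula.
# SYT of shape (5, 5, 2, 2, 1, 1, 1) = 1485120

Hook-length formula: f^λ = n! / Π hook(c), product over all cells c of the Young diagram. For λ = (5, 5, 2, 2, 1, 1, 1), n = 17 boxes. Hook lengths by row (left-to-right, top-to-bottom): [11, 7, 4, 3, 2]; [10, 6, 3, 2, 1]; [6, 2]; [5, 1]; [3]; [2]; [1]. Product of hooks = 239500800. So f^λ = 17! / 239500800 = 355687428096000 / 239500800 = 1485120.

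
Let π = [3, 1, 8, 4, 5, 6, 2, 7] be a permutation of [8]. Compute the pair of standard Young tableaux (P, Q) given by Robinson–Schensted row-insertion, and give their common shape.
P = [1, 2, 5, 6, 7] / [3, 4] / [8];  Q = [1, 3, 5, 6, 8] / [2, 4] / [7];  common shape = (5, 2, 1)

Row-insert the values π_1, π_2, … into P one at a time, bumping the leftmost entry strictly greater than the inserted value down to the next row. The recording tableau Q records, in position (i, j), the step at which that cell was added to P.
  Insert 3 (step 1): P = [3];  Q = [1]
  Insert 1 (step 2): P = [1] / [3];  Q = [1] / [2]
  Insert 8 (step 3): P = [1, 8] / [3];  Q = [1, 3] / [2]
  Insert 4 (step 4): P = [1, 4] / [3, 8];  Q = [1, 3] / [2, 4]
  Insert 5 (step 5): P = [1, 4, 5] / [3, 8];  Q = [1, 3, 5] / [2, 4]
  Insert 6 (step 6): P = [1, 4, 5, 6] / [3, 8];  Q = [1, 3, 5, 6] / [2, 4]
  Insert 2 (step 7): P = [1, 2, 5, 6] / [3, 4] / [8];  Q = [1, 3, 5, 6] / [2, 4] / [7]
  Insert 7 (step 8): P = [1, 2, 5, 6, 7] / [3, 4] / [8];  Q = [1, 3, 5, 6, 8] / [2, 4] / [7]
Final shape: (5, 2, 1).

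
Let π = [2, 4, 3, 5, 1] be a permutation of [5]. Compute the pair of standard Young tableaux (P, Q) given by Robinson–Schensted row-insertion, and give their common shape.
P = [1, 3, 5] / [2] / [4];  Q = [1, 2, 4] / [3] / [5];  common shape = (3, 1, 1)

Row-insert the values π_1, π_2, … into P one at a time, bumping the leftmost entry strictly greater than the inserted value down to the next row. The recording tableau Q records, in position (i, j), the step at which that cell was added to P.
  Insert 2 (step 1): P = [2];  Q = [1]
  Insert 4 (step 2): P = [2, 4];  Q = [1, 2]
  Insert 3 (step 3): P = [2, 3] / [4];  Q = [1, 2] / [3]
  Insert 5 (step 4): P = [2, 3, 5] / [4];  Q = [1, 2, 4] / [3]
  Insert 1 (step 5): P = [1, 3, 5] / [2] / [4];  Q = [1, 2, 4] / [3] / [5]
Final shape: (3, 1, 1).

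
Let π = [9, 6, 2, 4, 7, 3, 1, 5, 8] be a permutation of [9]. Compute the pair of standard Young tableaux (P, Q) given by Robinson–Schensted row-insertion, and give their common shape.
P = [1, 3, 5, 8] / [2, 7] / [4] / [6] / [9];  Q = [1, 4, 5, 9] / [2, 8] / [3] / [6] / [7];  common shape = (4, 2, 1, 1, 1)

Row-insert the values π_1, π_2, … into P one at a time, bumping the leftmost entry strictly greater than the inserted value down to the next row. The recording tableau Q records, in position (i, j), the step at which that cell was added to P.
  Insert 9 (step 1): P = [9];  Q = [1]
  Insert 6 (step 2): P = [6] / [9];  Q = [1] / [2]
  Insert 2 (step 3): P = [2] / [6] / [9];  Q = [1] / [2] / [3]
  Insert 4 (step 4): P = [2, 4] / [6] / [9];  Q = [1, 4] / [2] / [3]
  Insert 7 (step 5): P = [2, 4, 7] / [6] / [9];  Q = [1, 4, 5] / [2] / [3]
  Insert 3 (step 6): P = [2, 3, 7] / [4] / [6] / [9];  Q = [1, 4, 5] / [2] / [3] / [6]
  Insert 1 (step 7): P = [1, 3, 7] / [2] / [4] / [6] / [9];  Q = [1, 4, 5] / [2] / [3] / [6] / [7]
  Insert 5 (step 8): P = [1, 3, 5] / [2, 7] / [4] / [6] / [9];  Q = [1, 4, 5] / [2, 8] / [3] / [6] / [7]
  Insert 8 (step 9): P = [1, 3, 5, 8] / [2, 7] / [4] / [6] / [9];  Q = [1, 4, 5, 9] / [2, 8] / [3] / [6] / [7]
Final shape: (4, 2, 1, 1, 1).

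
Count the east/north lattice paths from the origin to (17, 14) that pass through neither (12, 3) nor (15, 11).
Number of paths = 186684235

Inclusion–exclusion. Total paths: C(31, 17) = 265182525. Through P₁: C(15, 12)·C(16, 5) = 1987440. Through P₂: C(26, 15)·C(5, 2) = 77261600. Since P₁ is strictly southwest of P₂, a monotone path through both must visit P₁ then P₂; paths through both = C(15, 12)·C(11, 3)·C(5, 2) = 750750. Avoid both = 265182525 − 1987440 − 77261600 + 750750 = 186684235.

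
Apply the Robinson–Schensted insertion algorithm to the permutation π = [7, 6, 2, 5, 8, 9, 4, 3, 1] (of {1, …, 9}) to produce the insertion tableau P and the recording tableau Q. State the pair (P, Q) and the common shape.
P = [1, 3, 8, 9] / [2] / [4] / [5] / [6] / [7];  Q = [1, 4, 5, 6] / [2] / [3] / [7] / [8] / [9];  common shape = (4, 1, 1, 1, 1, 1)

Row-insert the values π_1, π_2, … into P one at a time, bumping the leftmost entry strictly greater than the inserted value down to the next row. The recording tableau Q records, in position (i, j), the step at which that cell was added to P.
  Insert 7 (step 1): P = [7];  Q = [1]
  Insert 6 (step 2): P = [6] / [7];  Q = [1] / [2]
  Insert 2 (step 3): P = [2] / [6] / [7];  Q = [1] / [2] / [3]
  Insert 5 (step 4): P = [2, 5] / [6] / [7];  Q = [1, 4] / [2] / [3]
  Insert 8 (step 5): P = [2, 5, 8] / [6] / [7];  Q = [1, 4, 5] / [2] / [3]
  Insert 9 (step 6): P = [2, 5, 8, 9] / [6] / [7];  Q = [1, 4, 5, 6] / [2] / [3]
  Insert 4 (step 7): P = [2, 4, 8, 9] / [5] / [6] / [7];  Q = [1, 4, 5, 6] / [2] / [3] / [7]
  Insert 3 (step 8): P = [2, 3, 8, 9] / [4] / [5] / [6] / [7];  Q = [1, 4, 5, 6] / [2] / [3] / [7] / [8]
  Insert 1 (step 9): P = [1, 3, 8, 9] / [2] / [4] / [5] / [6] / [7];  Q = [1, 4, 5, 6] / [2] / [3] / [7] / [8] / [9]
Final shape: (4, 1, 1, 1, 1, 1).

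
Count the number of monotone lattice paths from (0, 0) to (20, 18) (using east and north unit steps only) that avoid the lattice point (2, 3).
Number of paths = 23206417410

Total paths from (0, 0) to (20, 18): C(38, 20) = 33578000610. Paths through (2, 3): (paths (0, 0) → (2, 3)) × (paths (2, 3) → (20, 18)) = C(5, 2) · C(33, 18) = 10 · 1037158320 = 10371583200. Avoidance count = 33578000610 − 10371583200 = 23206417410.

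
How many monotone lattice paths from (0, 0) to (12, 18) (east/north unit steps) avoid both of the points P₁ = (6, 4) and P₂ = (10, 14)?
Number of paths = 52087935

Inclusion–exclusion. Total paths: C(30, 12) = 86493225. Through P₁: C(10, 6)·C(20, 6) = 8139600. Through P₂: C(24, 10)·C(6, 2) = 29418840. Since P₁ is strictly southwest of P₂, a monotone path through both must visit P₁ then P₂; paths through both = C(10, 6)·C(14, 4)·C(6, 2) = 3153150. Avoid both = 86493225 − 8139600 − 29418840 + 3153150 = 52087935.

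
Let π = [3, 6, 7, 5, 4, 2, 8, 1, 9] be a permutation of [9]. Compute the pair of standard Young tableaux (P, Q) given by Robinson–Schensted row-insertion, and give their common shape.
P = [1, 4, 7, 8, 9] / [2] / [3] / [5] / [6];  Q = [1, 2, 3, 7, 9] / [4] / [5] / [6] / [8];  common shape = (5, 1, 1, 1, 1)

Row-insert the values π_1, π_2, … into P one at a time, bumping the leftmost entry strictly greater than the inserted value down to the next row. The recording tableau Q records, in position (i, j), the step at which that cell was added to P.
  Insert 3 (step 1): P = [3];  Q = [1]
  Insert 6 (step 2): P = [3, 6];  Q = [1, 2]
  Insert 7 (step 3): P = [3, 6, 7];  Q = [1, 2, 3]
  Insert 5 (step 4): P = [3, 5, 7] / [6];  Q = [1, 2, 3] / [4]
  Insert 4 (step 5): P = [3, 4, 7] / [5] / [6];  Q = [1, 2, 3] / [4] / [5]
  Insert 2 (step 6): P = [2, 4, 7] / [3] / [5] / [6];  Q = [1, 2, 3] / [4] / [5] / [6]
  Insert 8 (step 7): P = [2, 4, 7, 8] / [3] / [5] / [6];  Q = [1, 2, 3, 7] / [4] / [5] / [6]
  Insert 1 (step 8): P = [1, 4, 7, 8] / [2] / [3] / [5] / [6];  Q = [1, 2, 3, 7] / [4] / [5] / [6] / [8]
  Insert 9 (step 9): P = [1, 4, 7, 8, 9] / [2] / [3] / [5] / [6];  Q = [1, 2, 3, 7, 9] / [4] / [5] / [6] / [8]
Final shape: (5, 1, 1, 1, 1).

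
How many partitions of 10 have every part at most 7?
p(10, parts ≤ 7) = 38

Partitions of 10 with all parts ≤ 7: 7+3, 7+2+1, 7+1+1+1, 6+4, 6+3+1, 6+2+2, 6+2+1+1, 6+1+1+1+1, 5+5, 5+4+1, 5+3+2, 5+3+1+1, 5+2+2+1, 5+2+1+1+1, 5+1+1+1+1+1, 4+4+2, 4+4+1+1, 4+3+3, 4+3+2+1, 4+3+1+1+1, 4+2+2+2, 4+2+2+1+1, 4+2+1+1+1+1, 4+1+1+1+1+1+1, 3+3+3+1, 3+3+2+2, 3+3+2+1+1, 3+3+1+1+1+1, 3+2+2+2+1, 3+2+2+1+1+1, … (38 total). Count = 38.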